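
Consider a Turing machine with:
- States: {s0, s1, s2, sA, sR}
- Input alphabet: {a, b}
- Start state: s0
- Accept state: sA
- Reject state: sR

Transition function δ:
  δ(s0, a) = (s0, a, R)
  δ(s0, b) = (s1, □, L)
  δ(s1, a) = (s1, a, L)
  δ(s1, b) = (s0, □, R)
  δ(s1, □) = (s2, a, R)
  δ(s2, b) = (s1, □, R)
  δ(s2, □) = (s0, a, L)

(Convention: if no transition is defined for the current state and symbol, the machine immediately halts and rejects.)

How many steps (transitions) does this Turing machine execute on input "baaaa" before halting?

Execution trace:
Initial: [s0]baaaa
Step 1: δ(s0, b) = (s1, □, L) → [s1]□□aaaa
Step 2: δ(s1, □) = (s2, a, R) → a[s2]□aaaa
Step 3: δ(s2, □) = (s0, a, L) → [s0]aaaaaa
Step 4: δ(s0, a) = (s0, a, R) → a[s0]aaaaa
Step 5: δ(s0, a) = (s0, a, R) → aa[s0]aaaa
Step 6: δ(s0, a) = (s0, a, R) → aaa[s0]aaa
Step 7: δ(s0, a) = (s0, a, R) → aaaa[s0]aa
Step 8: δ(s0, a) = (s0, a, R) → aaaaa[s0]a
Step 9: δ(s0, a) = (s0, a, R) → aaaaaa[s0]□

No transition is defined for δ(s0, □). By convention the machine halts and rejects.

The machine executed 9 steps before halting.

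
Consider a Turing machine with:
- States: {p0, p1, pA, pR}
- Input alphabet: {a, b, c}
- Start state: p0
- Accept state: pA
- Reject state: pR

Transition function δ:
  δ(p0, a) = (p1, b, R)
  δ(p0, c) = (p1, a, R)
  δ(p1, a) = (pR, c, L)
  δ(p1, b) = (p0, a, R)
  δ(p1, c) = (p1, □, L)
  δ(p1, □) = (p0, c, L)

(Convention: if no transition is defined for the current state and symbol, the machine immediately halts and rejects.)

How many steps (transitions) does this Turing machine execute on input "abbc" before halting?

Execution trace:
Initial: [p0]abbc
Step 1: δ(p0, a) = (p1, b, R) → b[p1]bbc
Step 2: δ(p1, b) = (p0, a, R) → ba[p0]bc

No transition is defined for δ(p0, b). By convention the machine halts and rejects.

The machine executed 2 steps before halting.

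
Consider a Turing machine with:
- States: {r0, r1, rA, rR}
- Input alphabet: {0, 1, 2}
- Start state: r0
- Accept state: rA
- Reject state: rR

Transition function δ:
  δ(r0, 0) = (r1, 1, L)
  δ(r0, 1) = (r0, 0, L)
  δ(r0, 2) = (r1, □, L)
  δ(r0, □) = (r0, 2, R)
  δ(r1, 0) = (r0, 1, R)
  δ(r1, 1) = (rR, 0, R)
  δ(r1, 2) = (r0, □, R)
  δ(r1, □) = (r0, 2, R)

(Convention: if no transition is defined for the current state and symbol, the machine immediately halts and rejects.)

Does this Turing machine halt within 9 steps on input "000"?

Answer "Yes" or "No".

Execution trace:
Initial: [r0]000
Step 1: δ(r0, 0) = (r1, 1, L) → [r1]□100
Step 2: δ(r1, □) = (r0, 2, R) → 2[r0]100
Step 3: δ(r0, 1) = (r0, 0, L) → [r0]2000
Step 4: δ(r0, 2) = (r1, □, L) → [r1]□□000
Step 5: δ(r1, □) = (r0, 2, R) → 2[r0]□000
Step 6: δ(r0, □) = (r0, 2, R) → 22[r0]000
Step 7: δ(r0, 0) = (r1, 1, L) → 2[r1]2100
Step 8: δ(r1, 2) = (r0, □, R) → 2□[r0]100
Step 9: δ(r0, 1) = (r0, 0, L) → 2[r0]□000

The machine has not reached a halting state after 9 steps.
The machine did not halt within the 9-step bound.

Answer: No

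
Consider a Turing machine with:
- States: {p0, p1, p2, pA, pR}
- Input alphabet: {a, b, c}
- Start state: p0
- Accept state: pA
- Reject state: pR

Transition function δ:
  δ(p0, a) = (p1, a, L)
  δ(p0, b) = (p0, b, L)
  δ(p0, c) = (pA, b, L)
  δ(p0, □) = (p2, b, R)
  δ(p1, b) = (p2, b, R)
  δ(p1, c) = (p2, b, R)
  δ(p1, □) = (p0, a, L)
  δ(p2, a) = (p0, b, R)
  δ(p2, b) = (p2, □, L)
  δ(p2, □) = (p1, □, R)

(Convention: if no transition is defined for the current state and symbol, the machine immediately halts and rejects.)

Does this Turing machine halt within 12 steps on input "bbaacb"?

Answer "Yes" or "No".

Execution trace:
Initial: [p0]bbaacb
Step 1: δ(p0, b) = (p0, b, L) → [p0]□bbaacb
Step 2: δ(p0, □) = (p2, b, R) → b[p2]bbaacb
Step 3: δ(p2, b) = (p2, □, L) → [p2]b□baacb
Step 4: δ(p2, b) = (p2, □, L) → [p2]□□□baacb
Step 5: δ(p2, □) = (p1, □, R) → □[p1]□□baacb
Step 6: δ(p1, □) = (p0, a, L) → [p0]□a□baacb
Step 7: δ(p0, □) = (p2, b, R) → b[p2]a□baacb
Step 8: δ(p2, a) = (p0, b, R) → bb[p0]□baacb
Step 9: δ(p0, □) = (p2, b, R) → bbb[p2]baacb
Step 10: δ(p2, b) = (p2, □, L) → bb[p2]b□aacb
Step 11: δ(p2, b) = (p2, □, L) → b[p2]b□□aacb
Step 12: δ(p2, b) = (p2, □, L) → [p2]b□□□aacb

The machine has not reached a halting state after 12 steps.
The machine did not halt within the 12-step bound.

Answer: No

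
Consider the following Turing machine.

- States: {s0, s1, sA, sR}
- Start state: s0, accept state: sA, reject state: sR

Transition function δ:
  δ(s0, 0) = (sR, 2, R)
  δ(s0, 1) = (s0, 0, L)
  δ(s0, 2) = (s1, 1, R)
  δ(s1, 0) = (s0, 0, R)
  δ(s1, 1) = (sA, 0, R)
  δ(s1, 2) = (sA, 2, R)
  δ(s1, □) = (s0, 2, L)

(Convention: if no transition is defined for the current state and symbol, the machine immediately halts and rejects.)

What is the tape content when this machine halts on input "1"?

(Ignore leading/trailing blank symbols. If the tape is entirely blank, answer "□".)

Execution trace:
Initial: [s0]1
Step 1: δ(s0, 1) = (s0, 0, L) → [s0]□0

No transition is defined for δ(s0, □). By convention the machine halts and rejects.

Final tape (ignoring leading/trailing blanks): 0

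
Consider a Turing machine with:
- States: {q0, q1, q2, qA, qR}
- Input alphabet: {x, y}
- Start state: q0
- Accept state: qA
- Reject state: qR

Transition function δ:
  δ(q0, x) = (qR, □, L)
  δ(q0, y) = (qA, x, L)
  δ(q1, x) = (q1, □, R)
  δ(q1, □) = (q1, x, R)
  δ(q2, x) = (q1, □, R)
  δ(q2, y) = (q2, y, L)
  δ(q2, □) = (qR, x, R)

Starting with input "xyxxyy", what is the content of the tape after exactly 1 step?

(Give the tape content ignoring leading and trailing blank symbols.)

Execution trace:
Initial: [q0]xyxxyy
Step 1: δ(q0, x) = (qR, □, L) → [qR]□□yxxyy

The machine reaches the reject state qR and halts.

After 1 step, the tape (ignoring leading/trailing blanks) is: yxxyy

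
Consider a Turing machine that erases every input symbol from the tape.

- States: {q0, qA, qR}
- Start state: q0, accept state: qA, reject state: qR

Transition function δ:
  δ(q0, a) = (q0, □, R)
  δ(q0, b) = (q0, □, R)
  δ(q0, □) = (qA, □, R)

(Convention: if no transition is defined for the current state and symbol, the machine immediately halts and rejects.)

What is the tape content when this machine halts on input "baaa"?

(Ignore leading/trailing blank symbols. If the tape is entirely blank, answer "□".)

Execution trace:
Initial: [q0]baaa
Step 1: δ(q0, b) = (q0, □, R) → □[q0]aaa
Step 2: δ(q0, a) = (q0, □, R) → □□[q0]aa
Step 3: δ(q0, a) = (q0, □, R) → □□□[q0]a
Step 4: δ(q0, a) = (q0, □, R) → □□□□[q0]□
Step 5: δ(q0, □) = (qA, □, R) → □□□□□[qA]□

The machine reaches the accept state qA and halts.

Final tape (ignoring leading/trailing blanks): □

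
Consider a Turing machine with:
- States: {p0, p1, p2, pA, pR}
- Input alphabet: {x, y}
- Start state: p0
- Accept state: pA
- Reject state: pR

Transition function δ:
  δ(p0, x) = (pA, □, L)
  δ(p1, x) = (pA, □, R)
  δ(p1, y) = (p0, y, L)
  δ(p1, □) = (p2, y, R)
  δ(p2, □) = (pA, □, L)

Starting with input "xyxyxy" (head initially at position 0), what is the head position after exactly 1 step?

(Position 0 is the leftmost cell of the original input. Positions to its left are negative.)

Execution trace (head position shown):
Step 0: [p0]xyxyxy  (head at position 0)
Step 1: move left → [pA]□□yxyxy  (head at position -1)

After 1 step, the head is at position -1.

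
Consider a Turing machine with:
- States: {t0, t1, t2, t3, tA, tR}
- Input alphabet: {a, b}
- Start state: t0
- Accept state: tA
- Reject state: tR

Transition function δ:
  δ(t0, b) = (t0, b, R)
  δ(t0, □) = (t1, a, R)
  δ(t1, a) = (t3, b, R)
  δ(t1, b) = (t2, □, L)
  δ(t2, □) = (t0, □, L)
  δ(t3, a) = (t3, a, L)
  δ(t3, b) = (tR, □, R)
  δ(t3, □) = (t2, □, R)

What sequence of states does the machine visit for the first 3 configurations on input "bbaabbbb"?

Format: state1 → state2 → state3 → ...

Execution trace:
Initial: [t0]bbaabbbb
Step 1: δ(t0, b) = (t0, b, R) → b[t0]baabbbb
Step 2: δ(t0, b) = (t0, b, R) → bb[t0]aabbbb

No transition is defined for δ(t0, a). By convention the machine halts and rejects.

State sequence: t0 → t0 → t0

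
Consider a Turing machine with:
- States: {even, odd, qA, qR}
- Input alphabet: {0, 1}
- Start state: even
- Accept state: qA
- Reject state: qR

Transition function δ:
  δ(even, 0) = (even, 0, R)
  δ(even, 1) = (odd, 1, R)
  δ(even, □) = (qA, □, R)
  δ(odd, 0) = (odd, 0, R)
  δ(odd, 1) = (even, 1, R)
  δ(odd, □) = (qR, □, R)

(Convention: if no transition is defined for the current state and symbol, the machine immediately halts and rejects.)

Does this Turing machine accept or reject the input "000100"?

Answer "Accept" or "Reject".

Execution trace:
Initial: [even]000100
Step 1: δ(even, 0) = (even, 0, R) → 0[even]00100
Step 2: δ(even, 0) = (even, 0, R) → 00[even]0100
Step 3: δ(even, 0) = (even, 0, R) → 000[even]100
Step 4: δ(even, 1) = (odd, 1, R) → 0001[odd]00
Step 5: δ(odd, 0) = (odd, 0, R) → 00010[odd]0
Step 6: δ(odd, 0) = (odd, 0, R) → 000100[odd]□
Step 7: δ(odd, □) = (qR, □, R) → 000100□[qR]□

The machine reaches the reject state qR and halts.

Answer: Reject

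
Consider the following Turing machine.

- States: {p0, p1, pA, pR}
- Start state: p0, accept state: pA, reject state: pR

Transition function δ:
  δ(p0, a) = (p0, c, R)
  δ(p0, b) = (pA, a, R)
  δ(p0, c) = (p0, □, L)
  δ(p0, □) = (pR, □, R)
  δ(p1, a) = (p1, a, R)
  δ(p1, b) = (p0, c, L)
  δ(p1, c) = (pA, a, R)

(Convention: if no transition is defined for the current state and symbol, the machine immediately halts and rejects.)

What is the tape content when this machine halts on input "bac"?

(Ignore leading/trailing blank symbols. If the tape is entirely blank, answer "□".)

Execution trace:
Initial: [p0]bac
Step 1: δ(p0, b) = (pA, a, R) → a[pA]ac

The machine reaches the accept state pA and halts.

Final tape (ignoring leading/trailing blanks): aac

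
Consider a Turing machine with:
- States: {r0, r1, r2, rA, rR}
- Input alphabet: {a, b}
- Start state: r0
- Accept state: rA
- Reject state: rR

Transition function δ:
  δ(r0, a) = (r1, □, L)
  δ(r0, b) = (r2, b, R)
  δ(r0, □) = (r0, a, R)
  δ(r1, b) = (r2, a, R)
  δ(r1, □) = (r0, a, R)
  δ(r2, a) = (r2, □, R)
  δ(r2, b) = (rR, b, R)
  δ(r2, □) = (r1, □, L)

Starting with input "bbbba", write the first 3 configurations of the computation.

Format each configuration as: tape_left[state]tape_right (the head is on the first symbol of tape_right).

Transitions applied:
Step 1: δ(r0, b) = (r2, b, R)
Step 2: δ(r2, b) = (rR, b, R)

The first 3 configurations are:
[r0]bbbba ⊢ b[r2]bbba ⊢ bb[rR]bba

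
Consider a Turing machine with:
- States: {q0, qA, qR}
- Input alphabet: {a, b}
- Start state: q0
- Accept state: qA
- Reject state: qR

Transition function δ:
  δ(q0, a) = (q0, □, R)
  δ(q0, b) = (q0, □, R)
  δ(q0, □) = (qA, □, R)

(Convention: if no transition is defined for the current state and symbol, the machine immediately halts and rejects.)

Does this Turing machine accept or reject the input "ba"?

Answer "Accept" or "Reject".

Execution trace:
Initial: [q0]ba
Step 1: δ(q0, b) = (q0, □, R) → □[q0]a
Step 2: δ(q0, a) = (q0, □, R) → □□[q0]□
Step 3: δ(q0, □) = (qA, □, R) → □□□[qA]□

The machine reaches the accept state qA and halts.

Answer: Accept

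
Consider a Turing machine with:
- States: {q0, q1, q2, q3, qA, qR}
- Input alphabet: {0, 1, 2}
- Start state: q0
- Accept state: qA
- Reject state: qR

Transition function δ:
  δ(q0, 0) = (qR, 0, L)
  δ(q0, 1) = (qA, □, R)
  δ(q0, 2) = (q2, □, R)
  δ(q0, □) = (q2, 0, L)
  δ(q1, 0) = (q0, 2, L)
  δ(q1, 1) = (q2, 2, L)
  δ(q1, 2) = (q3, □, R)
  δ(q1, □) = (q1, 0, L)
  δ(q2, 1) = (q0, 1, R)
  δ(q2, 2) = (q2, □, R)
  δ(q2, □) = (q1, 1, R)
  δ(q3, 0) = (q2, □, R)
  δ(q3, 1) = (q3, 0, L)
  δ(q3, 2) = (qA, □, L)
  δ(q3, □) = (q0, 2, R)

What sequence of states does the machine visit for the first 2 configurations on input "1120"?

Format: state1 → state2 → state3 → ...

Execution trace:
Initial: [q0]1120
Step 1: δ(q0, 1) = (qA, □, R) → □[qA]120

The machine reaches the accept state qA and halts.

State sequence: q0 → qA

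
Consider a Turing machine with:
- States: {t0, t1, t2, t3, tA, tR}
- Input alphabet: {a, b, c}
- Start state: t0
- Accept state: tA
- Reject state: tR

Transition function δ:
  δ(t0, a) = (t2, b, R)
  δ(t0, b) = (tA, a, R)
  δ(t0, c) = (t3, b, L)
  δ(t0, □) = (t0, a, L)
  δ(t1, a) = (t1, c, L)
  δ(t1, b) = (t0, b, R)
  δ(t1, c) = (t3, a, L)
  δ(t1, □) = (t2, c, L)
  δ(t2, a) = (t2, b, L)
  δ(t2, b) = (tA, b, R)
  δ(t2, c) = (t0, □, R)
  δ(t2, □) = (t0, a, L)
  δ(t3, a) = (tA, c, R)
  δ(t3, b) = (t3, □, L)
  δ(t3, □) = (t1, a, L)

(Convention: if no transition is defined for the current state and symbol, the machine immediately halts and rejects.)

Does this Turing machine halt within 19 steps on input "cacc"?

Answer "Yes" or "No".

Execution trace:
Initial: [t0]cacc
Step 1: δ(t0, c) = (t3, b, L) → [t3]□bacc
Step 2: δ(t3, □) = (t1, a, L) → [t1]□abacc
Step 3: δ(t1, □) = (t2, c, L) → [t2]□cabacc
Step 4: δ(t2, □) = (t0, a, L) → [t0]□acabacc
Step 5: δ(t0, □) = (t0, a, L) → [t0]□aacabacc
Step 6: δ(t0, □) = (t0, a, L) → [t0]□aaacabacc
Step 7: δ(t0, □) = (t0, a, L) → [t0]□aaaacabacc
Step 8: δ(t0, □) = (t0, a, L) → [t0]□aaaaacabacc
Step 9: δ(t0, □) = (t0, a, L) → [t0]□aaaaaacabacc
Step 10: δ(t0, □) = (t0, a, L) → [t0]□aaaaaaacabacc
Step 11: δ(t0, □) = (t0, a, L) → [t0]□aaaaaaaacabacc
Step 12: δ(t0, □) = (t0, a, L) → [t0]□aaaaaaaaacabacc
Step 13: δ(t0, □) = (t0, a, L) → [t0]□aaaaaaaaaacabacc
Step 14: δ(t0, □) = (t0, a, L) → [t0]□aaaaaaaaaaacabacc
Step 15: δ(t0, □) = (t0, a, L) → [t0]□aaaaaaaaaaaacabacc
Step 16: δ(t0, □) = (t0, a, L) → [t0]□aaaaaaaaaaaaacabacc
Step 17: δ(t0, □) = (t0, a, L) → [t0]□aaaaaaaaaaaaaacabacc
Step 18: δ(t0, □) = (t0, a, L) → [t0]□aaaaaaaaaaaaaaacabacc
Step 19: δ(t0, □) = (t0, a, L) → [t0]□aaaaaaaaaaaaaaaacabacc

The machine has not reached a halting state after 19 steps.
The machine did not halt within the 19-step bound.

Answer: No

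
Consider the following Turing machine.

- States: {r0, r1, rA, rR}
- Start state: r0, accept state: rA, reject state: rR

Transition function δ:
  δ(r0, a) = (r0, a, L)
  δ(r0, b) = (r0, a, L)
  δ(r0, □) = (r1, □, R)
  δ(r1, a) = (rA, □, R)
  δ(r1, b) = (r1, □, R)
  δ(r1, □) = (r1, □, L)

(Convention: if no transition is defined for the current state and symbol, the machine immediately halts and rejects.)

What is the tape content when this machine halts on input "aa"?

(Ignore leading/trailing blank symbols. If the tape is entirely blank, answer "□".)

Execution trace:
Initial: [r0]aa
Step 1: δ(r0, a) = (r0, a, L) → [r0]□aa
Step 2: δ(r0, □) = (r1, □, R) → □[r1]aa
Step 3: δ(r1, a) = (rA, □, R) → □□[rA]a

The machine reaches the accept state rA and halts.

Final tape (ignoring leading/trailing blanks): a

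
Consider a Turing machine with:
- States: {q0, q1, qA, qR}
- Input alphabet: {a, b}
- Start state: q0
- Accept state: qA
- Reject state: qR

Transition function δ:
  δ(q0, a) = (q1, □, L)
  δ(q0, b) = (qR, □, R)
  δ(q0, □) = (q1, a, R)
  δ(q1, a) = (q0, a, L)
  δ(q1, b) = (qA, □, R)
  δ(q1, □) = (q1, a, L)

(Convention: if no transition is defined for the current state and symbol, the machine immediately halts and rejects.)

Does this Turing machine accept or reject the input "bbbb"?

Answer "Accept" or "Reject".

Execution trace:
Initial: [q0]bbbb
Step 1: δ(q0, b) = (qR, □, R) → □[qR]bbb

The machine reaches the reject state qR and halts.

Answer: Reject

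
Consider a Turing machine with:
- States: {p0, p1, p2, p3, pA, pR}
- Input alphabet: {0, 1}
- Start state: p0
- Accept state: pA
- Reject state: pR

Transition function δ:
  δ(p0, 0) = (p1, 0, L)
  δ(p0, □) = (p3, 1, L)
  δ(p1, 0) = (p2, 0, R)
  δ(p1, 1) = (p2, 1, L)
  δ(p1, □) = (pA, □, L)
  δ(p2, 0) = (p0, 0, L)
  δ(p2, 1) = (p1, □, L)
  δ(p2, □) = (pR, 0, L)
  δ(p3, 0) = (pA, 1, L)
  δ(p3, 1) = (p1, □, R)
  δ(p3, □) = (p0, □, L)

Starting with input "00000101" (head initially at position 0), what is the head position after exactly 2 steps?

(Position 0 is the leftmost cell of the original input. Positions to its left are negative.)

Execution trace (head position shown):
Step 0: [p0]00000101  (head at position 0)
Step 1: move left → [p1]□00000101  (head at position -1)
Step 2: move left → [pA]□□00000101  (head at position -2)

After 2 steps, the head is at position -2.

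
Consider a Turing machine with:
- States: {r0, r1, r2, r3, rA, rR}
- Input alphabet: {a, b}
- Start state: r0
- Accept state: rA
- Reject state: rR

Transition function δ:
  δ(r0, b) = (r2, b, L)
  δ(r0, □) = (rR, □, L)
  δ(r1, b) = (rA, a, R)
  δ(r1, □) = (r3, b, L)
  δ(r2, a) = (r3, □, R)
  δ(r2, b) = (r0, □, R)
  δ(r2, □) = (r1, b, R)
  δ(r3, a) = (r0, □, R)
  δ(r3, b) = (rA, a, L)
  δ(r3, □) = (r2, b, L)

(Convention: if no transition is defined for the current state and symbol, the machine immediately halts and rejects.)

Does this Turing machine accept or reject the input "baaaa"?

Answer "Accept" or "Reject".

Execution trace:
Initial: [r0]baaaa
Step 1: δ(r0, b) = (r2, b, L) → [r2]□baaaa
Step 2: δ(r2, □) = (r1, b, R) → b[r1]baaaa
Step 3: δ(r1, b) = (rA, a, R) → ba[rA]aaaa

The machine reaches the accept state rA and halts.

Answer: Accept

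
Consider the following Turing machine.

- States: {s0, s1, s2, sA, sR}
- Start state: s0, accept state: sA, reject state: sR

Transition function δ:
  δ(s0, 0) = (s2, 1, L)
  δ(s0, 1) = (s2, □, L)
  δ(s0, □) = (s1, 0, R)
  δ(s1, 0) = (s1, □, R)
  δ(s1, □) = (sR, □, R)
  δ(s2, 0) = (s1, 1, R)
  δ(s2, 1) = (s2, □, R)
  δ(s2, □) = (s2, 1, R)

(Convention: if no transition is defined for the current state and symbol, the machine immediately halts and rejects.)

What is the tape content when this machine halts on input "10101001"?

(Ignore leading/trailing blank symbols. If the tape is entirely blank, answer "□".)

Execution trace:
Initial: [s0]10101001
Step 1: δ(s0, 1) = (s2, □, L) → [s2]□□0101001
Step 2: δ(s2, □) = (s2, 1, R) → 1[s2]□0101001
Step 3: δ(s2, □) = (s2, 1, R) → 11[s2]0101001
Step 4: δ(s2, 0) = (s1, 1, R) → 111[s1]101001

No transition is defined for δ(s1, 1). By convention the machine halts and rejects.

Final tape (ignoring leading/trailing blanks): 111101001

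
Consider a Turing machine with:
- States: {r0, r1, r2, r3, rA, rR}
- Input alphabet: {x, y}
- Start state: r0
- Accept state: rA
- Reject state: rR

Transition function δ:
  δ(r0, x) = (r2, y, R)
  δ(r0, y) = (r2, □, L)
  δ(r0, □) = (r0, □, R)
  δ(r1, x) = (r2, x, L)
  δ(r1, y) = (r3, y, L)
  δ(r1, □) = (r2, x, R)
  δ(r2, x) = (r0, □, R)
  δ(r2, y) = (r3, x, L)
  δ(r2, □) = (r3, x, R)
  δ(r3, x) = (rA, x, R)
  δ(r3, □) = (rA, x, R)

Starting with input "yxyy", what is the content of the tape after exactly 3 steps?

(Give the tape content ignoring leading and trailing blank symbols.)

Execution trace:
Initial: [r0]yxyy
Step 1: δ(r0, y) = (r2, □, L) → [r2]□□xyy
Step 2: δ(r2, □) = (r3, x, R) → x[r3]□xyy
Step 3: δ(r3, □) = (rA, x, R) → xx[rA]xyy

The machine reaches the accept state rA and halts.

After 3 steps, the tape (ignoring leading/trailing blanks) is: xxxyy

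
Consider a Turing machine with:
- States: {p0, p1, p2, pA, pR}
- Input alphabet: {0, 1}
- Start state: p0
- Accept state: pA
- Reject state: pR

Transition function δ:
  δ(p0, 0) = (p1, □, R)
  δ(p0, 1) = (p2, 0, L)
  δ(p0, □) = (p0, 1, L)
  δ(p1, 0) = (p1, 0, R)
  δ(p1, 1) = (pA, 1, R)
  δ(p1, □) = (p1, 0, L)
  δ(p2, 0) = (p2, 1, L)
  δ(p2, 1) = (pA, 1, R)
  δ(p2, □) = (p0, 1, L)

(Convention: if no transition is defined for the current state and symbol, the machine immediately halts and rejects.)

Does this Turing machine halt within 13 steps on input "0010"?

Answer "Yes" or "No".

Execution trace:
Initial: [p0]0010
Step 1: δ(p0, 0) = (p1, □, R) → □[p1]010
Step 2: δ(p1, 0) = (p1, 0, R) → □0[p1]10
Step 3: δ(p1, 1) = (pA, 1, R) → □01[pA]0

The machine reaches the accept state pA and halts.
The machine halted after 3 steps (within the 13-step bound).

Answer: Yes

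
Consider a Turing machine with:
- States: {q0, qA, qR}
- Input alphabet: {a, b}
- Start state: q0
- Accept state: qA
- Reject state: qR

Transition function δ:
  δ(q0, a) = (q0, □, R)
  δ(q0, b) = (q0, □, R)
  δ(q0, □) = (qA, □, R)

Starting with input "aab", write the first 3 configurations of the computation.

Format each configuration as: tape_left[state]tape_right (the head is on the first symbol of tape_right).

Transitions applied:
Step 1: δ(q0, a) = (q0, □, R)
Step 2: δ(q0, a) = (q0, □, R)

The first 3 configurations are:
[q0]aab ⊢ □[q0]ab ⊢ □□[q0]b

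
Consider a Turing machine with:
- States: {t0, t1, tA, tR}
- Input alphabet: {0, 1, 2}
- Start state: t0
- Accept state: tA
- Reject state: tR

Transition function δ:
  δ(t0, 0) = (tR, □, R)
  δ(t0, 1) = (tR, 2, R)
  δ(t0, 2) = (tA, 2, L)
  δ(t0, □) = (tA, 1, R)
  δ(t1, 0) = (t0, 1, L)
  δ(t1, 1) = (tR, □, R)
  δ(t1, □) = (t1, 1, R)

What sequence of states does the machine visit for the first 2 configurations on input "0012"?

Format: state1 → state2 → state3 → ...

Execution trace:
Initial: [t0]0012
Step 1: δ(t0, 0) = (tR, □, R) → □[tR]012

The machine reaches the reject state tR and halts.

State sequence: t0 → tR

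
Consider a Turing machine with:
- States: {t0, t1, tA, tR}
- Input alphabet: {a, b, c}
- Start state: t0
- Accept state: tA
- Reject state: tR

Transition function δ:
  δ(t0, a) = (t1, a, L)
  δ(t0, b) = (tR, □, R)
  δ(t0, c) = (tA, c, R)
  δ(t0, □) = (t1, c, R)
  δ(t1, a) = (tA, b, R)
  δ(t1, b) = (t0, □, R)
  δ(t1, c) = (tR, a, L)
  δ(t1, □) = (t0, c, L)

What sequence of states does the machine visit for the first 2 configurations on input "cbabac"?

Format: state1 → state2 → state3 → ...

Execution trace:
Initial: [t0]cbabac
Step 1: δ(t0, c) = (tA, c, R) → c[tA]babac

The machine reaches the accept state tA and halts.

State sequence: t0 → tA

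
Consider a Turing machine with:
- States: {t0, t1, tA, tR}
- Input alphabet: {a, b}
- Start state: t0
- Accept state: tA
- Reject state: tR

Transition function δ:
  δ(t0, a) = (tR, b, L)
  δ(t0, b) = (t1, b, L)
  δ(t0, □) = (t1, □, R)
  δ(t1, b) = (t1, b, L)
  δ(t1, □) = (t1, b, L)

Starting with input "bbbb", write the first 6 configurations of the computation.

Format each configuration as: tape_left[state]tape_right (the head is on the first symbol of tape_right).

Transitions applied:
Step 1: δ(t0, b) = (t1, b, L)
Step 2: δ(t1, □) = (t1, b, L)
Step 3: δ(t1, □) = (t1, b, L)
Step 4: δ(t1, □) = (t1, b, L)
Step 5: δ(t1, □) = (t1, b, L)

The first 6 configurations are:
[t0]bbbb ⊢ [t1]□bbbb ⊢ [t1]□bbbbb ⊢ [t1]□bbbbbb ⊢ [t1]□bbbbbbb ⊢ [t1]□bbbbbbbb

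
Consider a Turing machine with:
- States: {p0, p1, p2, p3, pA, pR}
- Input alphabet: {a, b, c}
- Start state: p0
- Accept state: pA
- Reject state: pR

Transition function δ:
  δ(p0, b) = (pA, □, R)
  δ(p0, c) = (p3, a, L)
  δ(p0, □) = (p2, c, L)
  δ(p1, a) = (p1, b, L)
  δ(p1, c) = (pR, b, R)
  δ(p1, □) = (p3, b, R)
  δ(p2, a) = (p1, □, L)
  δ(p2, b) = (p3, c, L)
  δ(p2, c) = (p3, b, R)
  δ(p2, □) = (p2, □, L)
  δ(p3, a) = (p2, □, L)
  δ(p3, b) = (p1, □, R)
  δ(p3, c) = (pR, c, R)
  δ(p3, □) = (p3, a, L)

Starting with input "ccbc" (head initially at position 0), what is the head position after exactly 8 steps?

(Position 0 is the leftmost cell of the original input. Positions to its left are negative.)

Execution trace (head position shown):
Step 0: [p0]ccbc  (head at position 0)
Step 1: move left → [p3]□acbc  (head at position -1)
Step 2: move left → [p3]□aacbc  (head at position -2)
Step 3: move left → [p3]□aaacbc  (head at position -3)
Step 4: move left → [p3]□aaaacbc  (head at position -4)
Step 5: move left → [p3]□aaaaacbc  (head at position -5)
Step 6: move left → [p3]□aaaaaacbc  (head at position -6)
Step 7: move left → [p3]□aaaaaaacbc  (head at position -7)
Step 8: move left → [p3]□aaaaaaaacbc  (head at position -8)

After 8 steps, the head is at position -8.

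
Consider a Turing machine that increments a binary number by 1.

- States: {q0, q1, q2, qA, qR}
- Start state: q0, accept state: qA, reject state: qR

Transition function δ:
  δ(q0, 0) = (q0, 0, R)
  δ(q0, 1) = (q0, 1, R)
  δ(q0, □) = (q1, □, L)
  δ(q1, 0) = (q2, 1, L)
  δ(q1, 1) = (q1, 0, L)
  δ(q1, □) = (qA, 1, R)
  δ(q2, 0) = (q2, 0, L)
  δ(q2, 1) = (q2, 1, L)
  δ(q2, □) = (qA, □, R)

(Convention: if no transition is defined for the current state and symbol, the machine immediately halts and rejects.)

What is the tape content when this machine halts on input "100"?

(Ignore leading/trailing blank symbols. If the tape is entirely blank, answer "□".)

Execution trace:
Initial: [q0]100
Step 1: δ(q0, 1) = (q0, 1, R) → 1[q0]00
Step 2: δ(q0, 0) = (q0, 0, R) → 10[q0]0
Step 3: δ(q0, 0) = (q0, 0, R) → 100[q0]□
Step 4: δ(q0, □) = (q1, □, L) → 10[q1]0□
Step 5: δ(q1, 0) = (q2, 1, L) → 1[q2]01□
Step 6: δ(q2, 0) = (q2, 0, L) → [q2]101□
Step 7: δ(q2, 1) = (q2, 1, L) → [q2]□101□
Step 8: δ(q2, □) = (qA, □, R) → □[qA]101□

The machine reaches the accept state qA and halts.

Final tape (ignoring leading/trailing blanks): 101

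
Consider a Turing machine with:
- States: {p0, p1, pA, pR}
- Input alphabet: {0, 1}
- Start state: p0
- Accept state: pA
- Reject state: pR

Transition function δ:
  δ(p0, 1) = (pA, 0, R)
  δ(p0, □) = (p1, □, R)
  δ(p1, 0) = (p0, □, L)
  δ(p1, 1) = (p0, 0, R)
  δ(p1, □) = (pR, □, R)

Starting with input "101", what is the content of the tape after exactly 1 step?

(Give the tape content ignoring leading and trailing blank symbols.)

Execution trace:
Initial: [p0]101
Step 1: δ(p0, 1) = (pA, 0, R) → 0[pA]01

The machine reaches the accept state pA and halts.

After 1 step, the tape (ignoring leading/trailing blanks) is: 001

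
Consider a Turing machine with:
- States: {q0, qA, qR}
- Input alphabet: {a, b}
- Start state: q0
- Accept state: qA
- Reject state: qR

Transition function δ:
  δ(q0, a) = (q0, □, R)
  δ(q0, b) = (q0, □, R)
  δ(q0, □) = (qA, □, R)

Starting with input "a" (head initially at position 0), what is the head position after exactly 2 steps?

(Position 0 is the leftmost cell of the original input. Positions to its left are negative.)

Execution trace (head position shown):
Step 0: [q0]a  (head at position 0)
Step 1: move right → □[q0]□  (head at position 1)
Step 2: move right → □□[qA]□  (head at position 2)

After 2 steps, the head is at position 2.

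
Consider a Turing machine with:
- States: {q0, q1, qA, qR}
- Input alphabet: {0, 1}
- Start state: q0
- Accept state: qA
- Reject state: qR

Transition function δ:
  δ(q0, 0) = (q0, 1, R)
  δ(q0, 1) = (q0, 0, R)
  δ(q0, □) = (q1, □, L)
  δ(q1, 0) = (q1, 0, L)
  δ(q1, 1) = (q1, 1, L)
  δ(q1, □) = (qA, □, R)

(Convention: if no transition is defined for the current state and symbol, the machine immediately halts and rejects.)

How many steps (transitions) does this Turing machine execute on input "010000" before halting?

Execution trace:
Initial: [q0]010000
Step 1: δ(q0, 0) = (q0, 1, R) → 1[q0]10000
Step 2: δ(q0, 1) = (q0, 0, R) → 10[q0]0000
Step 3: δ(q0, 0) = (q0, 1, R) → 101[q0]000
Step 4: δ(q0, 0) = (q0, 1, R) → 1011[q0]00
Step 5: δ(q0, 0) = (q0, 1, R) → 10111[q0]0
Step 6: δ(q0, 0) = (q0, 1, R) → 101111[q0]□
Step 7: δ(q0, □) = (q1, □, L) → 10111[q1]1□
Step 8: δ(q1, 1) = (q1, 1, L) → 1011[q1]11□
Step 9: δ(q1, 1) = (q1, 1, L) → 101[q1]111□
Step 10: δ(q1, 1) = (q1, 1, L) → 10[q1]1111□
Step 11: δ(q1, 1) = (q1, 1, L) → 1[q1]01111□
Step 12: δ(q1, 0) = (q1, 0, L) → [q1]101111□
Step 13: δ(q1, 1) = (q1, 1, L) → [q1]□101111□
Step 14: δ(q1, □) = (qA, □, R) → □[qA]101111□

The machine reaches the accept state qA and halts.

The machine executed 14 steps before halting.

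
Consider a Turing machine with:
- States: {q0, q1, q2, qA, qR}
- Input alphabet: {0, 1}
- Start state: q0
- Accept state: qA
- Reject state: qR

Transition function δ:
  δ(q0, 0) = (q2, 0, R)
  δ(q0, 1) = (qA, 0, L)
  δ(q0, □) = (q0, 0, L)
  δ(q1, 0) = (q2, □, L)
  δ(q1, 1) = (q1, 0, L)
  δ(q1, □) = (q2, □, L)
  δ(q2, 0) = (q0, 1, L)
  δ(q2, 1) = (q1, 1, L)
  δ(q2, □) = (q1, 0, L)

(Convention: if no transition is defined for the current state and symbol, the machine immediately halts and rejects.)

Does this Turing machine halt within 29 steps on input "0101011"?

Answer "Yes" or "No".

Execution trace:
Initial: [q0]0101011
Step 1: δ(q0, 0) = (q2, 0, R) → 0[q2]101011
Step 2: δ(q2, 1) = (q1, 1, L) → [q1]0101011
Step 3: δ(q1, 0) = (q2, □, L) → [q2]□□101011
Step 4: δ(q2, □) = (q1, 0, L) → [q1]□0□101011
Step 5: δ(q1, □) = (q2, □, L) → [q2]□□0□101011
Step 6: δ(q2, □) = (q1, 0, L) → [q1]□0□0□101011
Step 7: δ(q1, □) = (q2, □, L) → [q2]□□0□0□101011
Step 8: δ(q2, □) = (q1, 0, L) → [q1]□0□0□0□101011
Step 9: δ(q1, □) = (q2, □, L) → [q2]□□0□0□0□101011
Step 10: δ(q2, □) = (q1, 0, L) → [q1]□0□0□0□0□101011
Step 11: δ(q1, □) = (q2, □, L) → [q2]□□0□0□0□0□101011
Step 12: δ(q2, □) = (q1, 0, L) → [q1]□0□0□0□0□0□101011
Step 13: δ(q1, □) = (q2, □, L) → [q2]□□0□0□0□0□0□101011
Step 14: δ(q2, □) = (q1, 0, L) → [q1]□0□0□0□0□0□0□101011
Step 15: δ(q1, □) = (q2, □, L) → [q2]□□0□0□0□0□0□0□101011
Step 16: δ(q2, □) = (q1, 0, L) → [q1]□0□0□0□0□0□0□0□101011
Step 17: δ(q1, □) = (q2, □, L) → [q2]□□0□0□0□0□0□0□0□101011
Step 18: δ(q2, □) = (q1, 0, L) → [q1]□0□0□0□0□0□0□0□0□101011
Step 19: δ(q1, □) = (q2, □, L) → [q2]□□0□0□0□0□0□0□0□0□101011
Step 20: δ(q2, □) = (q1, 0, L) → [q1]□0□0□0□0□0□0□0□0□0□101011
Step 21: δ(q1, □) = (q2, □, L) → [q2]□□0□0□0□0□0□0□0□0□0□101011
Step 22: δ(q2, □) = (q1, 0, L) → [q1]□0□0□0□0□0□0□0□0□0□0□101011
Step 23: δ(q1, □) = (q2, □, L) → [q2]□□0□0□0□0□0□0□0□0□0□0□101011
Step 24: δ(q2, □) = (q1, 0, L) → [q1]□0□0□0□0□0□0□0□0□0□0□0□101011
Step 25: δ(q1, □) = (q2, □, L) → [q2]□□0□0□0□0□0□0□0□0□0□0□0□101011
Step 26: δ(q2, □) = (q1, 0, L) → [q1]□0□0□0□0□0□0□0□0□0□0□0□0□101011
Step 27: δ(q1, □) = (q2, □, L) → [q2]□□0□0□0□0□0□0□0□0□0□0□0□0□101011
Step 28: δ(q2, □) = (q1, 0, L) → [q1]□0□0□0□0□0□0□0□0□0□0□0□0□0□101011
Step 29: δ(q1, □) = (q2, □, L) → [q2]□□0□0□0□0□0□0□0□0□0□0□0□0□0□101011

The machine has not reached a halting state after 29 steps.
The machine did not halt within the 29-step bound.

Answer: No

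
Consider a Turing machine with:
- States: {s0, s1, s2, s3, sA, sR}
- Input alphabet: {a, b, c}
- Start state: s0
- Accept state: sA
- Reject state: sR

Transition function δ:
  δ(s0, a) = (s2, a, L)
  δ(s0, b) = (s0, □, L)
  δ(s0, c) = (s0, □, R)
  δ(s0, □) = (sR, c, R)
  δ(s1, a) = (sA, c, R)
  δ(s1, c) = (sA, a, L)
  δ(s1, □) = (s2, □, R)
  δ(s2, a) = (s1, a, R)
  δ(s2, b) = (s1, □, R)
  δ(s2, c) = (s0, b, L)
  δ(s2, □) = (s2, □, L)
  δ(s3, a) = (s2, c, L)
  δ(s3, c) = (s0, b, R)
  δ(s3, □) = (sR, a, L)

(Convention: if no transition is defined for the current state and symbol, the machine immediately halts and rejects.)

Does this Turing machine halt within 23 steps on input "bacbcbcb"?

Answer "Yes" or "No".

Execution trace:
Initial: [s0]bacbcbcb
Step 1: δ(s0, b) = (s0, □, L) → [s0]□□acbcbcb
Step 2: δ(s0, □) = (sR, c, R) → c[sR]□acbcbcb

The machine reaches the reject state sR and halts.
The machine halted after 2 steps (within the 23-step bound).

Answer: Yes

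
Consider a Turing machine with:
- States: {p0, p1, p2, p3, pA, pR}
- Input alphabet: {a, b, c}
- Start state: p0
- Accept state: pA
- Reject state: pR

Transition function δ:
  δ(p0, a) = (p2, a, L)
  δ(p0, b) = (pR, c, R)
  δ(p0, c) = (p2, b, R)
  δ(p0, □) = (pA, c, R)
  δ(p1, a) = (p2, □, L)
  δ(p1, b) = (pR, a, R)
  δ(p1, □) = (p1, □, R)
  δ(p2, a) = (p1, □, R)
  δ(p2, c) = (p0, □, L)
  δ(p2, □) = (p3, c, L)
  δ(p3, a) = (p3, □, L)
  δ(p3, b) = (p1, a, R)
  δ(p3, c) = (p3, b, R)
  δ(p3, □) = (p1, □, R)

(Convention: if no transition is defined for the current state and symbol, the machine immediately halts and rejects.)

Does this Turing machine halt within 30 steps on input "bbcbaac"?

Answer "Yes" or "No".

Execution trace:
Initial: [p0]bbcbaac
Step 1: δ(p0, b) = (pR, c, R) → c[pR]bcbaac

The machine reaches the reject state pR and halts.
The machine halted after 1 step (within the 30-step bound).

Answer: Yes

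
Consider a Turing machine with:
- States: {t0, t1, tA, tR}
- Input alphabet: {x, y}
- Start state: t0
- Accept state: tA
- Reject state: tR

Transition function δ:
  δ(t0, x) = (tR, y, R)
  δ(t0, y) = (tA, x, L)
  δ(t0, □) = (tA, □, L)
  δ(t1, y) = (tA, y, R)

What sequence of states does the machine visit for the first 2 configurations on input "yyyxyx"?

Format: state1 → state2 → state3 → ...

Execution trace:
Initial: [t0]yyyxyx
Step 1: δ(t0, y) = (tA, x, L) → [tA]□xyyxyx

The machine reaches the accept state tA and halts.

State sequence: t0 → tA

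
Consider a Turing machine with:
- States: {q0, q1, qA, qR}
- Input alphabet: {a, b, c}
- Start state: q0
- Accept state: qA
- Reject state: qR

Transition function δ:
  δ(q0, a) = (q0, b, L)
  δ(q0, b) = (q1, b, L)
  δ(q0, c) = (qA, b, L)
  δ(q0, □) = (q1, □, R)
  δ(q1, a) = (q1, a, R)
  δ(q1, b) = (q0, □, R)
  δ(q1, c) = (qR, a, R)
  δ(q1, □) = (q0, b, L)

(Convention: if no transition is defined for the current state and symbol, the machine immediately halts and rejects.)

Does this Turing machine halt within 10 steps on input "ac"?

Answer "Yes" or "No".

Execution trace:
Initial: [q0]ac
Step 1: δ(q0, a) = (q0, b, L) → [q0]□bc
Step 2: δ(q0, □) = (q1, □, R) → □[q1]bc
Step 3: δ(q1, b) = (q0, □, R) → □□[q0]c
Step 4: δ(q0, c) = (qA, b, L) → □[qA]□b

The machine reaches the accept state qA and halts.
The machine halted after 4 steps (within the 10-step bound).

Answer: Yes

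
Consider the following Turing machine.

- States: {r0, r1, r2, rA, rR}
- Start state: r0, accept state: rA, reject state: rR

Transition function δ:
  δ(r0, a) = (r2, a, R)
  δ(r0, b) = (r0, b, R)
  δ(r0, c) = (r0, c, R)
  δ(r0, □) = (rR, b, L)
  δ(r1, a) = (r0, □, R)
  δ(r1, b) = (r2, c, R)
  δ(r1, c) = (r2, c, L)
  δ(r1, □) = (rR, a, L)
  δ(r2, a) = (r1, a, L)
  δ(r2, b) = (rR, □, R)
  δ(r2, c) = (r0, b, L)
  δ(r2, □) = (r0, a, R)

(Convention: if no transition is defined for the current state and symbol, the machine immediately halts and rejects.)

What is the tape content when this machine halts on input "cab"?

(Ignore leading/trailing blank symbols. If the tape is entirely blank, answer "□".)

Execution trace:
Initial: [r0]cab
Step 1: δ(r0, c) = (r0, c, R) → c[r0]ab
Step 2: δ(r0, a) = (r2, a, R) → ca[r2]b
Step 3: δ(r2, b) = (rR, □, R) → ca□[rR]□

The machine reaches the reject state rR and halts.

Final tape (ignoring leading/trailing blanks): ca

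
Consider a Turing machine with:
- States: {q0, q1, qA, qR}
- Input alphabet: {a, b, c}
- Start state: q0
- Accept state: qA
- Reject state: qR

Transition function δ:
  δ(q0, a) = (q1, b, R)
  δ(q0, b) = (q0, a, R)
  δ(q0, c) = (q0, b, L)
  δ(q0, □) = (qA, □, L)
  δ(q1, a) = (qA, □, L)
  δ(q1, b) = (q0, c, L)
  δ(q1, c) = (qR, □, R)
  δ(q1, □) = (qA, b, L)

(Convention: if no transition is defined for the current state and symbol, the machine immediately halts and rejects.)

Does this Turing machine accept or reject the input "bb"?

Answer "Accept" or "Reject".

Execution trace:
Initial: [q0]bb
Step 1: δ(q0, b) = (q0, a, R) → a[q0]b
Step 2: δ(q0, b) = (q0, a, R) → aa[q0]□
Step 3: δ(q0, □) = (qA, □, L) → a[qA]a□

The machine reaches the accept state qA and halts.

Answer: Accept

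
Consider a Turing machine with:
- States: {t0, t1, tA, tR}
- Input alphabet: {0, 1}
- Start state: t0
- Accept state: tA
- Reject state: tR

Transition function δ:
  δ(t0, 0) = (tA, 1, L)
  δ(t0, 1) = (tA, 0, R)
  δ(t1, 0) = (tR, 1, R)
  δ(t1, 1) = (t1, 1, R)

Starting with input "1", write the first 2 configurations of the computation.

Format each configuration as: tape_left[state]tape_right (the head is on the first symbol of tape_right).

Transitions applied:
Step 1: δ(t0, 1) = (tA, 0, R)

The first 2 configurations are:
[t0]1 ⊢ 0[tA]□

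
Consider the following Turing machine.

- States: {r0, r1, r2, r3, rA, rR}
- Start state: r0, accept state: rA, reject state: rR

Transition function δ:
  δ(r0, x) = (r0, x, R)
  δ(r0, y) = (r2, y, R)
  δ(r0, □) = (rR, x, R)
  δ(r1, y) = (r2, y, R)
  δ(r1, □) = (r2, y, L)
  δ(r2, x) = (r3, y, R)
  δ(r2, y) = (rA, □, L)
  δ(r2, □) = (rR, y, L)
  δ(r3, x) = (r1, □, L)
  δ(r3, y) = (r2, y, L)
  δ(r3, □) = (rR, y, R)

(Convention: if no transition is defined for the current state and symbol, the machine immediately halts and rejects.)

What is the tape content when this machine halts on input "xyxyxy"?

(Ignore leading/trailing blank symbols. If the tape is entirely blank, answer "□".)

Execution trace:
Initial: [r0]xyxyxy
Step 1: δ(r0, x) = (r0, x, R) → x[r0]yxyxy
Step 2: δ(r0, y) = (r2, y, R) → xy[r2]xyxy
Step 3: δ(r2, x) = (r3, y, R) → xyy[r3]yxy
Step 4: δ(r3, y) = (r2, y, L) → xy[r2]yyxy
Step 5: δ(r2, y) = (rA, □, L) → x[rA]y□yxy

The machine reaches the accept state rA and halts.

Final tape (ignoring leading/trailing blanks): xy□yxy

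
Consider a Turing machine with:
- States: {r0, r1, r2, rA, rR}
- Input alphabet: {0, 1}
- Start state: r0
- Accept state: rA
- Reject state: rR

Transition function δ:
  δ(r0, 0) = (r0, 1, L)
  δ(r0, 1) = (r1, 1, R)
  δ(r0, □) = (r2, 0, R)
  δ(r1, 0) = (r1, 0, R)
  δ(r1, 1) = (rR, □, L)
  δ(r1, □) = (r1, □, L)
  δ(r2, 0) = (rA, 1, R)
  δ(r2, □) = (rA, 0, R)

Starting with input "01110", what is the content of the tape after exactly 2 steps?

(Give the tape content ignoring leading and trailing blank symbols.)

Execution trace:
Initial: [r0]01110
Step 1: δ(r0, 0) = (r0, 1, L) → [r0]□11110
Step 2: δ(r0, □) = (r2, 0, R) → 0[r2]11110

No transition is defined for δ(r2, 1). By convention the machine halts and rejects.

After 2 steps, the tape (ignoring leading/trailing blanks) is: 011110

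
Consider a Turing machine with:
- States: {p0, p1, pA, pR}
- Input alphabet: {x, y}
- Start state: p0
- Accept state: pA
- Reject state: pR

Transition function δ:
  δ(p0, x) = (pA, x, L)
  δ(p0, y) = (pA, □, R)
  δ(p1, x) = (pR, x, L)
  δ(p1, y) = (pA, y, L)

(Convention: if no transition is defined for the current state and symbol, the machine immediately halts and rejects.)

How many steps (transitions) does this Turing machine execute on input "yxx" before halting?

Execution trace:
Initial: [p0]yxx
Step 1: δ(p0, y) = (pA, □, R) → □[pA]xx

The machine reaches the accept state pA and halts.

The machine executed 1 step before halting.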